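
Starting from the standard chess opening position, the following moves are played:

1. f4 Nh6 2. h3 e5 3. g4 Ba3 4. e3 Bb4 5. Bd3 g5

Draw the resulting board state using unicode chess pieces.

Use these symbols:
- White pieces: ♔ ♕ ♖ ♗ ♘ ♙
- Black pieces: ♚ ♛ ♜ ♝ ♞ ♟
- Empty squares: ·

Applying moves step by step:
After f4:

♜ ♞ ♝ ♛ ♚ ♝ ♞ ♜
♟ ♟ ♟ ♟ ♟ ♟ ♟ ♟
· · · · · · · ·
· · · · · · · ·
· · · · · ♙ · ·
· · · · · · · ·
♙ ♙ ♙ ♙ ♙ · ♙ ♙
♖ ♘ ♗ ♕ ♔ ♗ ♘ ♖


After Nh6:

♜ ♞ ♝ ♛ ♚ ♝ · ♜
♟ ♟ ♟ ♟ ♟ ♟ ♟ ♟
· · · · · · · ♞
· · · · · · · ·
· · · · · ♙ · ·
· · · · · · · ·
♙ ♙ ♙ ♙ ♙ · ♙ ♙
♖ ♘ ♗ ♕ ♔ ♗ ♘ ♖


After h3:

♜ ♞ ♝ ♛ ♚ ♝ · ♜
♟ ♟ ♟ ♟ ♟ ♟ ♟ ♟
· · · · · · · ♞
· · · · · · · ·
· · · · · ♙ · ·
· · · · · · · ♙
♙ ♙ ♙ ♙ ♙ · ♙ ·
♖ ♘ ♗ ♕ ♔ ♗ ♘ ♖


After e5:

♜ ♞ ♝ ♛ ♚ ♝ · ♜
♟ ♟ ♟ ♟ · ♟ ♟ ♟
· · · · · · · ♞
· · · · ♟ · · ·
· · · · · ♙ · ·
· · · · · · · ♙
♙ ♙ ♙ ♙ ♙ · ♙ ·
♖ ♘ ♗ ♕ ♔ ♗ ♘ ♖


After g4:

♜ ♞ ♝ ♛ ♚ ♝ · ♜
♟ ♟ ♟ ♟ · ♟ ♟ ♟
· · · · · · · ♞
· · · · ♟ · · ·
· · · · · ♙ ♙ ·
· · · · · · · ♙
♙ ♙ ♙ ♙ ♙ · · ·
♖ ♘ ♗ ♕ ♔ ♗ ♘ ♖


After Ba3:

♜ ♞ ♝ ♛ ♚ · · ♜
♟ ♟ ♟ ♟ · ♟ ♟ ♟
· · · · · · · ♞
· · · · ♟ · · ·
· · · · · ♙ ♙ ·
♝ · · · · · · ♙
♙ ♙ ♙ ♙ ♙ · · ·
♖ ♘ ♗ ♕ ♔ ♗ ♘ ♖


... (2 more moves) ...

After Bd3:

♜ ♞ ♝ ♛ ♚ · · ♜
♟ ♟ ♟ ♟ · ♟ ♟ ♟
· · · · · · · ♞
· · · · ♟ · · ·
· ♝ · · · ♙ ♙ ·
· · · ♗ ♙ · · ♙
♙ ♙ ♙ ♙ · · · ·
♖ ♘ ♗ ♕ ♔ · ♘ ♖


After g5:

♜ ♞ ♝ ♛ ♚ · · ♜
♟ ♟ ♟ ♟ · ♟ · ♟
· · · · · · · ♞
· · · · ♟ · ♟ ·
· ♝ · · · ♙ ♙ ·
· · · ♗ ♙ · · ♙
♙ ♙ ♙ ♙ · · · ·
♖ ♘ ♗ ♕ ♔ · ♘ ♖



  a b c d e f g h
  ─────────────────
8│♜ ♞ ♝ ♛ ♚ · · ♜│8
7│♟ ♟ ♟ ♟ · ♟ · ♟│7
6│· · · · · · · ♞│6
5│· · · · ♟ · ♟ ·│5
4│· ♝ · · · ♙ ♙ ·│4
3│· · · ♗ ♙ · · ♙│3
2│♙ ♙ ♙ ♙ · · · ·│2
1│♖ ♘ ♗ ♕ ♔ · ♘ ♖│1
  ─────────────────
  a b c d e f g h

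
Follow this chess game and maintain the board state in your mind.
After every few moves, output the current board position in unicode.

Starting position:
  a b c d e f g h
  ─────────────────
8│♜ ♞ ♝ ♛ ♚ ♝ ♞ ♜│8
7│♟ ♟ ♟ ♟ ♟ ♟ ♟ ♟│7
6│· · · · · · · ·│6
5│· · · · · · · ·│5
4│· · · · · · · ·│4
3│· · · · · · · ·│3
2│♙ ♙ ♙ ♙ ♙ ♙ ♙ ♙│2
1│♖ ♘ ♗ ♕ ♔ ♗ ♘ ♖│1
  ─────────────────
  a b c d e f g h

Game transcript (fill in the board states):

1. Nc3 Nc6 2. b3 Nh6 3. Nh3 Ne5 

  a b c d e f g h
  ─────────────────
8│♜ · ♝ ♛ ♚ ♝ · ♜│8
7│♟ ♟ ♟ ♟ ♟ ♟ ♟ ♟│7
6│· · · · · · · ♞│6
5│· · · · ♞ · · ·│5
4│· · · · · · · ·│4
3│· ♙ ♘ · · · · ♘│3
2│♙ · ♙ ♙ ♙ ♙ ♙ ♙│2
1│♖ · ♗ ♕ ♔ ♗ · ♖│1
  ─────────────────
  a b c d e f g h

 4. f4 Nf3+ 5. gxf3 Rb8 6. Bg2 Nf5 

  a b c d e f g h
  ─────────────────
8│· ♜ ♝ ♛ ♚ ♝ · ♜│8
7│♟ ♟ ♟ ♟ ♟ ♟ ♟ ♟│7
6│· · · · · · · ·│6
5│· · · · · ♞ · ·│5
4│· · · · · ♙ · ·│4
3│· ♙ ♘ · · ♙ · ♘│3
2│♙ · ♙ ♙ ♙ · ♗ ♙│2
1│♖ · ♗ ♕ ♔ · · ♖│1
  ─────────────────
  a b c d e f g h

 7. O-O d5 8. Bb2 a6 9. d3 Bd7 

  a b c d e f g h
  ─────────────────
8│· ♜ · ♛ ♚ ♝ · ♜│8
7│· ♟ ♟ ♝ ♟ ♟ ♟ ♟│7
6│♟ · · · · · · ·│6
5│· · · ♟ · ♞ · ·│5
4│· · · · · ♙ · ·│4
3│· ♙ ♘ ♙ · ♙ · ♘│3
2│♙ ♗ ♙ · ♙ · ♗ ♙│2
1│♖ · · ♕ · ♖ ♔ ·│1
  ─────────────────
  a b c d e f g h

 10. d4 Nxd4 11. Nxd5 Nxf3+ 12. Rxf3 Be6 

  a b c d e f g h
  ─────────────────
8│· ♜ · ♛ ♚ ♝ · ♜│8
7│· ♟ ♟ · ♟ ♟ ♟ ♟│7
6│♟ · · · ♝ · · ·│6
5│· · · ♘ · · · ·│5
4│· · · · · ♙ · ·│4
3│· ♙ · · · ♖ · ♘│3
2│♙ ♗ ♙ · ♙ · ♗ ♙│2
1│♖ · · ♕ · · ♔ ·│1
  ─────────────────
  a b c d e f g h

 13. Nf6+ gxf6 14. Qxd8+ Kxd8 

  a b c d e f g h
  ─────────────────
8│· ♜ · ♚ · ♝ · ♜│8
7│· ♟ ♟ · ♟ ♟ · ♟│7
6│♟ · · · ♝ ♟ · ·│6
5│· · · · · · · ·│5
4│· · · · · ♙ · ·│4
3│· ♙ · · · ♖ · ♘│3
2│♙ ♗ ♙ · ♙ · ♗ ♙│2
1│♖ · · · · · ♔ ·│1
  ─────────────────
  a b c d e f g h


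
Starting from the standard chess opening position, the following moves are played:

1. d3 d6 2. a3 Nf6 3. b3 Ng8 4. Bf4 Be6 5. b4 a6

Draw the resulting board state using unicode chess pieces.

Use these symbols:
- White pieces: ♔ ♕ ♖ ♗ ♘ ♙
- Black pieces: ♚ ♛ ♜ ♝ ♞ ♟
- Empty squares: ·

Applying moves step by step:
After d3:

♜ ♞ ♝ ♛ ♚ ♝ ♞ ♜
♟ ♟ ♟ ♟ ♟ ♟ ♟ ♟
· · · · · · · ·
· · · · · · · ·
· · · · · · · ·
· · · ♙ · · · ·
♙ ♙ ♙ · ♙ ♙ ♙ ♙
♖ ♘ ♗ ♕ ♔ ♗ ♘ ♖


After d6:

♜ ♞ ♝ ♛ ♚ ♝ ♞ ♜
♟ ♟ ♟ · ♟ ♟ ♟ ♟
· · · ♟ · · · ·
· · · · · · · ·
· · · · · · · ·
· · · ♙ · · · ·
♙ ♙ ♙ · ♙ ♙ ♙ ♙
♖ ♘ ♗ ♕ ♔ ♗ ♘ ♖


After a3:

♜ ♞ ♝ ♛ ♚ ♝ ♞ ♜
♟ ♟ ♟ · ♟ ♟ ♟ ♟
· · · ♟ · · · ·
· · · · · · · ·
· · · · · · · ·
♙ · · ♙ · · · ·
· ♙ ♙ · ♙ ♙ ♙ ♙
♖ ♘ ♗ ♕ ♔ ♗ ♘ ♖


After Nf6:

♜ ♞ ♝ ♛ ♚ ♝ · ♜
♟ ♟ ♟ · ♟ ♟ ♟ ♟
· · · ♟ · ♞ · ·
· · · · · · · ·
· · · · · · · ·
♙ · · ♙ · · · ·
· ♙ ♙ · ♙ ♙ ♙ ♙
♖ ♘ ♗ ♕ ♔ ♗ ♘ ♖


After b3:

♜ ♞ ♝ ♛ ♚ ♝ · ♜
♟ ♟ ♟ · ♟ ♟ ♟ ♟
· · · ♟ · ♞ · ·
· · · · · · · ·
· · · · · · · ·
♙ ♙ · ♙ · · · ·
· · ♙ · ♙ ♙ ♙ ♙
♖ ♘ ♗ ♕ ♔ ♗ ♘ ♖


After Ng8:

♜ ♞ ♝ ♛ ♚ ♝ ♞ ♜
♟ ♟ ♟ · ♟ ♟ ♟ ♟
· · · ♟ · · · ·
· · · · · · · ·
· · · · · · · ·
♙ ♙ · ♙ · · · ·
· · ♙ · ♙ ♙ ♙ ♙
♖ ♘ ♗ ♕ ♔ ♗ ♘ ♖


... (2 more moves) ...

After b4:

♜ ♞ · ♛ ♚ ♝ ♞ ♜
♟ ♟ ♟ · ♟ ♟ ♟ ♟
· · · ♟ ♝ · · ·
· · · · · · · ·
· ♙ · · · ♗ · ·
♙ · · ♙ · · · ·
· · ♙ · ♙ ♙ ♙ ♙
♖ ♘ · ♕ ♔ ♗ ♘ ♖


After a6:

♜ ♞ · ♛ ♚ ♝ ♞ ♜
· ♟ ♟ · ♟ ♟ ♟ ♟
♟ · · ♟ ♝ · · ·
· · · · · · · ·
· ♙ · · · ♗ · ·
♙ · · ♙ · · · ·
· · ♙ · ♙ ♙ ♙ ♙
♖ ♘ · ♕ ♔ ♗ ♘ ♖



  a b c d e f g h
  ─────────────────
8│♜ ♞ · ♛ ♚ ♝ ♞ ♜│8
7│· ♟ ♟ · ♟ ♟ ♟ ♟│7
6│♟ · · ♟ ♝ · · ·│6
5│· · · · · · · ·│5
4│· ♙ · · · ♗ · ·│4
3│♙ · · ♙ · · · ·│3
2│· · ♙ · ♙ ♙ ♙ ♙│2
1│♖ ♘ · ♕ ♔ ♗ ♘ ♖│1
  ─────────────────
  a b c d e f g h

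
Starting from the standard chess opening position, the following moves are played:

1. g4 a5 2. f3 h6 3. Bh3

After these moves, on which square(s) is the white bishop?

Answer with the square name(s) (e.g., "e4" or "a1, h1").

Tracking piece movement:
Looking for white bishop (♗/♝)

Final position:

  a b c d e f g h
  ─────────────────
8│♜ ♞ ♝ ♛ ♚ ♝ ♞ ♜│8
7│· ♟ ♟ ♟ ♟ ♟ ♟ ·│7
6│· · · · · · · ♟│6
5│♟ · · · · · · ·│5
4│· · · · · · ♙ ·│4
3│· · · · · ♙ · ♗│3
2│♙ ♙ ♙ ♙ ♙ · · ♙│2
1│♖ ♘ ♗ ♕ ♔ · ♘ ♖│1
  ─────────────────
  a b c d e f g h


c1, h3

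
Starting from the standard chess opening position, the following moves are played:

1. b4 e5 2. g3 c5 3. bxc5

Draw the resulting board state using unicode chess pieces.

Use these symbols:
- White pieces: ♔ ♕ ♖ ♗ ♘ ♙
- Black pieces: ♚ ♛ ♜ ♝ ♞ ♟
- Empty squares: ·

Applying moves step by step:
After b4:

♜ ♞ ♝ ♛ ♚ ♝ ♞ ♜
♟ ♟ ♟ ♟ ♟ ♟ ♟ ♟
· · · · · · · ·
· · · · · · · ·
· ♙ · · · · · ·
· · · · · · · ·
♙ · ♙ ♙ ♙ ♙ ♙ ♙
♖ ♘ ♗ ♕ ♔ ♗ ♘ ♖


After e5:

♜ ♞ ♝ ♛ ♚ ♝ ♞ ♜
♟ ♟ ♟ ♟ · ♟ ♟ ♟
· · · · · · · ·
· · · · ♟ · · ·
· ♙ · · · · · ·
· · · · · · · ·
♙ · ♙ ♙ ♙ ♙ ♙ ♙
♖ ♘ ♗ ♕ ♔ ♗ ♘ ♖


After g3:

♜ ♞ ♝ ♛ ♚ ♝ ♞ ♜
♟ ♟ ♟ ♟ · ♟ ♟ ♟
· · · · · · · ·
· · · · ♟ · · ·
· ♙ · · · · · ·
· · · · · · ♙ ·
♙ · ♙ ♙ ♙ ♙ · ♙
♖ ♘ ♗ ♕ ♔ ♗ ♘ ♖


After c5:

♜ ♞ ♝ ♛ ♚ ♝ ♞ ♜
♟ ♟ · ♟ · ♟ ♟ ♟
· · · · · · · ·
· · ♟ · ♟ · · ·
· ♙ · · · · · ·
· · · · · · ♙ ·
♙ · ♙ ♙ ♙ ♙ · ♙
♖ ♘ ♗ ♕ ♔ ♗ ♘ ♖


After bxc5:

♜ ♞ ♝ ♛ ♚ ♝ ♞ ♜
♟ ♟ · ♟ · ♟ ♟ ♟
· · · · · · · ·
· · ♙ · ♟ · · ·
· · · · · · · ·
· · · · · · ♙ ·
♙ · ♙ ♙ ♙ ♙ · ♙
♖ ♘ ♗ ♕ ♔ ♗ ♘ ♖



  a b c d e f g h
  ─────────────────
8│♜ ♞ ♝ ♛ ♚ ♝ ♞ ♜│8
7│♟ ♟ · ♟ · ♟ ♟ ♟│7
6│· · · · · · · ·│6
5│· · ♙ · ♟ · · ·│5
4│· · · · · · · ·│4
3│· · · · · · ♙ ·│3
2│♙ · ♙ ♙ ♙ ♙ · ♙│2
1│♖ ♘ ♗ ♕ ♔ ♗ ♘ ♖│1
  ─────────────────
  a b c d e f g h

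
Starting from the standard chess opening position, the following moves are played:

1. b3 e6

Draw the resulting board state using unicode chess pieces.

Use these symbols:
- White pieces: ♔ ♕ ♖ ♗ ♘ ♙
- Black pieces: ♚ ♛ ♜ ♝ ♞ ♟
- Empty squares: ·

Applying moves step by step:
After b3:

♜ ♞ ♝ ♛ ♚ ♝ ♞ ♜
♟ ♟ ♟ ♟ ♟ ♟ ♟ ♟
· · · · · · · ·
· · · · · · · ·
· · · · · · · ·
· ♙ · · · · · ·
♙ · ♙ ♙ ♙ ♙ ♙ ♙
♖ ♘ ♗ ♕ ♔ ♗ ♘ ♖


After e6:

♜ ♞ ♝ ♛ ♚ ♝ ♞ ♜
♟ ♟ ♟ ♟ · ♟ ♟ ♟
· · · · ♟ · · ·
· · · · · · · ·
· · · · · · · ·
· ♙ · · · · · ·
♙ · ♙ ♙ ♙ ♙ ♙ ♙
♖ ♘ ♗ ♕ ♔ ♗ ♘ ♖



  a b c d e f g h
  ─────────────────
8│♜ ♞ ♝ ♛ ♚ ♝ ♞ ♜│8
7│♟ ♟ ♟ ♟ · ♟ ♟ ♟│7
6│· · · · ♟ · · ·│6
5│· · · · · · · ·│5
4│· · · · · · · ·│4
3│· ♙ · · · · · ·│3
2│♙ · ♙ ♙ ♙ ♙ ♙ ♙│2
1│♖ ♘ ♗ ♕ ♔ ♗ ♘ ♖│1
  ─────────────────
  a b c d e f g h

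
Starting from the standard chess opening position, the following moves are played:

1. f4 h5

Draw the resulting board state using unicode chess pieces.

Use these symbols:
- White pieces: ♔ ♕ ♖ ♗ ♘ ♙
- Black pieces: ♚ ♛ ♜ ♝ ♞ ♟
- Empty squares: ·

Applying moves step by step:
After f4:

♜ ♞ ♝ ♛ ♚ ♝ ♞ ♜
♟ ♟ ♟ ♟ ♟ ♟ ♟ ♟
· · · · · · · ·
· · · · · · · ·
· · · · · ♙ · ·
· · · · · · · ·
♙ ♙ ♙ ♙ ♙ · ♙ ♙
♖ ♘ ♗ ♕ ♔ ♗ ♘ ♖


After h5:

♜ ♞ ♝ ♛ ♚ ♝ ♞ ♜
♟ ♟ ♟ ♟ ♟ ♟ ♟ ·
· · · · · · · ·
· · · · · · · ♟
· · · · · ♙ · ·
· · · · · · · ·
♙ ♙ ♙ ♙ ♙ · ♙ ♙
♖ ♘ ♗ ♕ ♔ ♗ ♘ ♖



  a b c d e f g h
  ─────────────────
8│♜ ♞ ♝ ♛ ♚ ♝ ♞ ♜│8
7│♟ ♟ ♟ ♟ ♟ ♟ ♟ ·│7
6│· · · · · · · ·│6
5│· · · · · · · ♟│5
4│· · · · · ♙ · ·│4
3│· · · · · · · ·│3
2│♙ ♙ ♙ ♙ ♙ · ♙ ♙│2
1│♖ ♘ ♗ ♕ ♔ ♗ ♘ ♖│1
  ─────────────────
  a b c d e f g h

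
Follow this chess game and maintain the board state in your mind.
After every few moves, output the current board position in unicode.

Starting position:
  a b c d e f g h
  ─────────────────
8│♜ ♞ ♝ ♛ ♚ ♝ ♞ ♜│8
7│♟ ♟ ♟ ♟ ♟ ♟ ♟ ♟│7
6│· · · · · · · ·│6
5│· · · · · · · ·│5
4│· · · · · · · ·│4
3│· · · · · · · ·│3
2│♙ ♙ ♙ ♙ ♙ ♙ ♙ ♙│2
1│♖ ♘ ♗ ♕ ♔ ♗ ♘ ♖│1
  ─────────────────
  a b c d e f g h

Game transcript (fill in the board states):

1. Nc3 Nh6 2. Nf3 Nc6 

  a b c d e f g h
  ─────────────────
8│♜ · ♝ ♛ ♚ ♝ · ♜│8
7│♟ ♟ ♟ ♟ ♟ ♟ ♟ ♟│7
6│· · ♞ · · · · ♞│6
5│· · · · · · · ·│5
4│· · · · · · · ·│4
3│· · ♘ · · ♘ · ·│3
2│♙ ♙ ♙ ♙ ♙ ♙ ♙ ♙│2
1│♖ · ♗ ♕ ♔ ♗ · ♖│1
  ─────────────────
  a b c d e f g h

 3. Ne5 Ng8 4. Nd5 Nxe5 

  a b c d e f g h
  ─────────────────
8│♜ · ♝ ♛ ♚ ♝ ♞ ♜│8
7│♟ ♟ ♟ ♟ ♟ ♟ ♟ ♟│7
6│· · · · · · · ·│6
5│· · · ♘ ♞ · · ·│5
4│· · · · · · · ·│4
3│· · · · · · · ·│3
2│♙ ♙ ♙ ♙ ♙ ♙ ♙ ♙│2
1│♖ · ♗ ♕ ♔ ♗ · ♖│1
  ─────────────────
  a b c d e f g h

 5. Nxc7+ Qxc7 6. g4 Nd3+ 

  a b c d e f g h
  ─────────────────
8│♜ · ♝ · ♚ ♝ ♞ ♜│8
7│♟ ♟ ♛ ♟ ♟ ♟ ♟ ♟│7
6│· · · · · · · ·│6
5│· · · · · · · ·│5
4│· · · · · · ♙ ·│4
3│· · · ♞ · · · ·│3
2│♙ ♙ ♙ ♙ ♙ ♙ · ♙│2
1│♖ · ♗ ♕ ♔ ♗ · ♖│1
  ─────────────────
  a b c d e f g h

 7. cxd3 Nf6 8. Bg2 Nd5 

  a b c d e f g h
  ─────────────────
8│♜ · ♝ · ♚ ♝ · ♜│8
7│♟ ♟ ♛ ♟ ♟ ♟ ♟ ♟│7
6│· · · · · · · ·│6
5│· · · ♞ · · · ·│5
4│· · · · · · ♙ ·│4
3│· · · ♙ · · · ·│3
2│♙ ♙ · ♙ ♙ ♙ ♗ ♙│2
1│♖ · ♗ ♕ ♔ · · ♖│1
  ─────────────────
  a b c d e f g h

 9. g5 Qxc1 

  a b c d e f g h
  ─────────────────
8│♜ · ♝ · ♚ ♝ · ♜│8
7│♟ ♟ · ♟ ♟ ♟ ♟ ♟│7
6│· · · · · · · ·│6
5│· · · ♞ · · ♙ ·│5
4│· · · · · · · ·│4
3│· · · ♙ · · · ·│3
2│♙ ♙ · ♙ ♙ ♙ ♗ ♙│2
1│♖ · ♛ ♕ ♔ · · ♖│1
  ─────────────────
  a b c d e f g h


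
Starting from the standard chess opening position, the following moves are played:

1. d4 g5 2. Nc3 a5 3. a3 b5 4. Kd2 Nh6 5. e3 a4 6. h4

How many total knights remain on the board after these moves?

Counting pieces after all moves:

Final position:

  a b c d e f g h
  ─────────────────
8│♜ ♞ ♝ ♛ ♚ ♝ · ♜│8
7│· · ♟ ♟ ♟ ♟ · ♟│7
6│· · · · · · · ♞│6
5│· ♟ · · · · ♟ ·│5
4│♟ · · ♙ · · · ♙│4
3│♙ · ♘ · ♙ · · ·│3
2│· ♙ ♙ ♔ · ♙ ♙ ·│2
1│♖ · ♗ ♕ · ♗ ♘ ♖│1
  ─────────────────
  a b c d e f g h


4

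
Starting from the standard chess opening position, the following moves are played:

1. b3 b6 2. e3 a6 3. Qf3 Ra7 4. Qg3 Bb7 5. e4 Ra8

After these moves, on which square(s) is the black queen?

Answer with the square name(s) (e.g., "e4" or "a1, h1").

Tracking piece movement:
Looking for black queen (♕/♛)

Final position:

  a b c d e f g h
  ─────────────────
8│♜ ♞ · ♛ ♚ ♝ ♞ ♜│8
7│· ♝ ♟ ♟ ♟ ♟ ♟ ♟│7
6│♟ ♟ · · · · · ·│6
5│· · · · · · · ·│5
4│· · · · ♙ · · ·│4
3│· ♙ · · · · ♕ ·│3
2│♙ · ♙ ♙ · ♙ ♙ ♙│2
1│♖ ♘ ♗ · ♔ ♗ ♘ ♖│1
  ─────────────────
  a b c d e f g h


d8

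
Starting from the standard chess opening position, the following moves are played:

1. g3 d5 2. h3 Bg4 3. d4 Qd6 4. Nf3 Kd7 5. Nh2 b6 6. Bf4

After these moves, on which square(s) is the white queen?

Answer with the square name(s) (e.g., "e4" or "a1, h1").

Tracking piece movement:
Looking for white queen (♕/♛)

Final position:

  a b c d e f g h
  ─────────────────
8│♜ ♞ · · · ♝ ♞ ♜│8
7│♟ · ♟ ♚ ♟ ♟ ♟ ♟│7
6│· ♟ · ♛ · · · ·│6
5│· · · ♟ · · · ·│5
4│· · · ♙ · ♗ ♝ ·│4
3│· · · · · · ♙ ♙│3
2│♙ ♙ ♙ · ♙ ♙ · ♘│2
1│♖ ♘ · ♕ ♔ ♗ · ♖│1
  ─────────────────
  a b c d e f g h


d1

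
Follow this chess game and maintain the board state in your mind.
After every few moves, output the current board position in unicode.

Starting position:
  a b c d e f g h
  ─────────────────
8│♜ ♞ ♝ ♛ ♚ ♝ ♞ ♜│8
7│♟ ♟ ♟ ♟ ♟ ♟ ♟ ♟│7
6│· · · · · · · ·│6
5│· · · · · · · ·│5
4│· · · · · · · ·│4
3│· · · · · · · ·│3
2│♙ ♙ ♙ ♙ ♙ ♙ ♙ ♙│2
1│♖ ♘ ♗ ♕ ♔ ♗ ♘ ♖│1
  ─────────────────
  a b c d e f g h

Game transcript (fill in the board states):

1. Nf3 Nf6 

  a b c d e f g h
  ─────────────────
8│♜ ♞ ♝ ♛ ♚ ♝ · ♜│8
7│♟ ♟ ♟ ♟ ♟ ♟ ♟ ♟│7
6│· · · · · ♞ · ·│6
5│· · · · · · · ·│5
4│· · · · · · · ·│4
3│· · · · · ♘ · ·│3
2│♙ ♙ ♙ ♙ ♙ ♙ ♙ ♙│2
1│♖ ♘ ♗ ♕ ♔ ♗ · ♖│1
  ─────────────────
  a b c d e f g h

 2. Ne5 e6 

  a b c d e f g h
  ─────────────────
8│♜ ♞ ♝ ♛ ♚ ♝ · ♜│8
7│♟ ♟ ♟ ♟ · ♟ ♟ ♟│7
6│· · · · ♟ ♞ · ·│6
5│· · · · ♘ · · ·│5
4│· · · · · · · ·│4
3│· · · · · · · ·│3
2│♙ ♙ ♙ ♙ ♙ ♙ ♙ ♙│2
1│♖ ♘ ♗ ♕ ♔ ♗ · ♖│1
  ─────────────────
  a b c d e f g h

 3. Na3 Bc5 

  a b c d e f g h
  ─────────────────
8│♜ ♞ ♝ ♛ ♚ · · ♜│8
7│♟ ♟ ♟ ♟ · ♟ ♟ ♟│7
6│· · · · ♟ ♞ · ·│6
5│· · ♝ · ♘ · · ·│5
4│· · · · · · · ·│4
3│♘ · · · · · · ·│3
2│♙ ♙ ♙ ♙ ♙ ♙ ♙ ♙│2
1│♖ · ♗ ♕ ♔ ♗ · ♖│1
  ─────────────────
  a b c d e f g h

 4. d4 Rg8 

  a b c d e f g h
  ─────────────────
8│♜ ♞ ♝ ♛ ♚ · ♜ ·│8
7│♟ ♟ ♟ ♟ · ♟ ♟ ♟│7
6│· · · · ♟ ♞ · ·│6
5│· · ♝ · ♘ · · ·│5
4│· · · ♙ · · · ·│4
3│♘ · · · · · · ·│3
2│♙ ♙ ♙ · ♙ ♙ ♙ ♙│2
1│♖ · ♗ ♕ ♔ ♗ · ♖│1
  ─────────────────
  a b c d e f g h

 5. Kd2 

  a b c d e f g h
  ─────────────────
8│♜ ♞ ♝ ♛ ♚ · ♜ ·│8
7│♟ ♟ ♟ ♟ · ♟ ♟ ♟│7
6│· · · · ♟ ♞ · ·│6
5│· · ♝ · ♘ · · ·│5
4│· · · ♙ · · · ·│4
3│♘ · · · · · · ·│3
2│♙ ♙ ♙ ♔ ♙ ♙ ♙ ♙│2
1│♖ · ♗ ♕ · ♗ · ♖│1
  ─────────────────
  a b c d e f g h


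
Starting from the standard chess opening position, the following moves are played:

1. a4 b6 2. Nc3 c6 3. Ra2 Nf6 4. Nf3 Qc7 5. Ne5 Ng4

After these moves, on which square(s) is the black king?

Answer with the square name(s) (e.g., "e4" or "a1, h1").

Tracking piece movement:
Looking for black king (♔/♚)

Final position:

  a b c d e f g h
  ─────────────────
8│♜ ♞ ♝ · ♚ ♝ · ♜│8
7│♟ · ♛ ♟ ♟ ♟ ♟ ♟│7
6│· ♟ ♟ · · · · ·│6
5│· · · · ♘ · · ·│5
4│♙ · · · · · ♞ ·│4
3│· · ♘ · · · · ·│3
2│♖ ♙ ♙ ♙ ♙ ♙ ♙ ♙│2
1│· · ♗ ♕ ♔ ♗ · ♖│1
  ─────────────────
  a b c d e f g h


e8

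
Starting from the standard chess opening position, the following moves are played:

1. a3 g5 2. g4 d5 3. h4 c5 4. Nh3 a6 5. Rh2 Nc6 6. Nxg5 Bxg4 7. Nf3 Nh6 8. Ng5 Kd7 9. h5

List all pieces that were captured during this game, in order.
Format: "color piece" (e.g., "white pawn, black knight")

Tracking captures:
  Nxg5: captured black pawn
  Bxg4: captured white pawn

black pawn, white pawn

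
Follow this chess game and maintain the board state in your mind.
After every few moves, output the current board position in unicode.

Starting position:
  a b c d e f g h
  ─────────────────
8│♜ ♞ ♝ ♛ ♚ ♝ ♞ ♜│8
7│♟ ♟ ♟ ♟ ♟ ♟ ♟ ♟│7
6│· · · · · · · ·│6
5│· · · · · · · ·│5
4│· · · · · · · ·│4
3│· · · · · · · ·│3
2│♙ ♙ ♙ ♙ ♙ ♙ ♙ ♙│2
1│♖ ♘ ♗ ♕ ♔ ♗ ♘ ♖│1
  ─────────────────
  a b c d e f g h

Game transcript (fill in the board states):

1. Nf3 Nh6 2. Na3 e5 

  a b c d e f g h
  ─────────────────
8│♜ ♞ ♝ ♛ ♚ ♝ · ♜│8
7│♟ ♟ ♟ ♟ · ♟ ♟ ♟│7
6│· · · · · · · ♞│6
5│· · · · ♟ · · ·│5
4│· · · · · · · ·│4
3│♘ · · · · ♘ · ·│3
2│♙ ♙ ♙ ♙ ♙ ♙ ♙ ♙│2
1│♖ · ♗ ♕ ♔ ♗ · ♖│1
  ─────────────────
  a b c d e f g h

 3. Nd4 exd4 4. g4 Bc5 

  a b c d e f g h
  ─────────────────
8│♜ ♞ ♝ ♛ ♚ · · ♜│8
7│♟ ♟ ♟ ♟ · ♟ ♟ ♟│7
6│· · · · · · · ♞│6
5│· · ♝ · · · · ·│5
4│· · · ♟ · · ♙ ·│4
3│♘ · · · · · · ·│3
2│♙ ♙ ♙ ♙ ♙ ♙ · ♙│2
1│♖ · ♗ ♕ ♔ ♗ · ♖│1
  ─────────────────
  a b c d e f g h

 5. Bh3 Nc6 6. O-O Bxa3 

  a b c d e f g h
  ─────────────────
8│♜ · ♝ ♛ ♚ · · ♜│8
7│♟ ♟ ♟ ♟ · ♟ ♟ ♟│7
6│· · ♞ · · · · ♞│6
5│· · · · · · · ·│5
4│· · · ♟ · · ♙ ·│4
3│♝ · · · · · · ♗│3
2│♙ ♙ ♙ ♙ ♙ ♙ · ♙│2
1│♖ · ♗ ♕ · ♖ ♔ ·│1
  ─────────────────
  a b c d e f g h

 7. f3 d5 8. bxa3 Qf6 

  a b c d e f g h
  ─────────────────
8│♜ · ♝ · ♚ · · ♜│8
7│♟ ♟ ♟ · · ♟ ♟ ♟│7
6│· · ♞ · · ♛ · ♞│6
5│· · · ♟ · · · ·│5
4│· · · ♟ · · ♙ ·│4
3│♙ · · · · ♙ · ♗│3
2│♙ · ♙ ♙ ♙ · · ♙│2
1│♖ · ♗ ♕ · ♖ ♔ ·│1
  ─────────────────
  a b c d e f g h

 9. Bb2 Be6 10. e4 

  a b c d e f g h
  ─────────────────
8│♜ · · · ♚ · · ♜│8
7│♟ ♟ ♟ · · ♟ ♟ ♟│7
6│· · ♞ · ♝ ♛ · ♞│6
5│· · · ♟ · · · ·│5
4│· · · ♟ ♙ · ♙ ·│4
3│♙ · · · · ♙ · ♗│3
2│♙ ♗ ♙ ♙ · · · ♙│2
1│♖ · · ♕ · ♖ ♔ ·│1
  ─────────────────
  a b c d e f g h


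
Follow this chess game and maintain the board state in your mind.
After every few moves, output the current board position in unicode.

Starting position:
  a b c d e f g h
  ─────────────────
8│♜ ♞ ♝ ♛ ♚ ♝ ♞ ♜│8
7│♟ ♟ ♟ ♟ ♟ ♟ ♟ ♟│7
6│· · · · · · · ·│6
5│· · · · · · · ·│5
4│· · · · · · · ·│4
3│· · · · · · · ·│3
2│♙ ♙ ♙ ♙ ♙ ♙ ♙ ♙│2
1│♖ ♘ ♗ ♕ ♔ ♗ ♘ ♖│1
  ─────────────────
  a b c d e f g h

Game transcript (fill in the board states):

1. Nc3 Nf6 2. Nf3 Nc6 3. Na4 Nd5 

  a b c d e f g h
  ─────────────────
8│♜ · ♝ ♛ ♚ ♝ · ♜│8
7│♟ ♟ ♟ ♟ ♟ ♟ ♟ ♟│7
6│· · ♞ · · · · ·│6
5│· · · ♞ · · · ·│5
4│♘ · · · · · · ·│4
3│· · · · · ♘ · ·│3
2│♙ ♙ ♙ ♙ ♙ ♙ ♙ ♙│2
1│♖ · ♗ ♕ ♔ ♗ · ♖│1
  ─────────────────
  a b c d e f g h

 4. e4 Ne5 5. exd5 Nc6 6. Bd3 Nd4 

  a b c d e f g h
  ─────────────────
8│♜ · ♝ ♛ ♚ ♝ · ♜│8
7│♟ ♟ ♟ ♟ ♟ ♟ ♟ ♟│7
6│· · · · · · · ·│6
5│· · · ♙ · · · ·│5
4│♘ · · ♞ · · · ·│4
3│· · · ♗ · ♘ · ·│3
2│♙ ♙ ♙ ♙ · ♙ ♙ ♙│2
1│♖ · ♗ ♕ ♔ · · ♖│1
  ─────────────────
  a b c d e f g h

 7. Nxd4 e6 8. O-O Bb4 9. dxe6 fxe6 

  a b c d e f g h
  ─────────────────
8│♜ · ♝ ♛ ♚ · · ♜│8
7│♟ ♟ ♟ ♟ · · ♟ ♟│7
6│· · · · ♟ · · ·│6
5│· · · · · · · ·│5
4│♘ ♝ · ♘ · · · ·│4
3│· · · ♗ · · · ·│3
2│♙ ♙ ♙ ♙ · ♙ ♙ ♙│2
1│♖ · ♗ ♕ · ♖ ♔ ·│1
  ─────────────────
  a b c d e f g h

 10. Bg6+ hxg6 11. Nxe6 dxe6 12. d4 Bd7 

  a b c d e f g h
  ─────────────────
8│♜ · · ♛ ♚ · · ♜│8
7│♟ ♟ ♟ ♝ · · ♟ ·│7
6│· · · · ♟ · ♟ ·│6
5│· · · · · · · ·│5
4│♘ ♝ · ♙ · · · ·│4
3│· · · · · · · ·│3
2│♙ ♙ ♙ · · ♙ ♙ ♙│2
1│♖ · ♗ ♕ · ♖ ♔ ·│1
  ─────────────────
  a b c d e f g h



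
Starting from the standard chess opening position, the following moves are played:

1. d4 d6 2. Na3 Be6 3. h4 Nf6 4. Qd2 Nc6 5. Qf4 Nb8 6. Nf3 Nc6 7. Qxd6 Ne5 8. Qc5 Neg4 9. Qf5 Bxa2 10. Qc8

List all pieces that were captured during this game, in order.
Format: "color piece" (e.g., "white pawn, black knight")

Tracking captures:
  Qxd6: captured black pawn
  Bxa2: captured white pawn

black pawn, white pawn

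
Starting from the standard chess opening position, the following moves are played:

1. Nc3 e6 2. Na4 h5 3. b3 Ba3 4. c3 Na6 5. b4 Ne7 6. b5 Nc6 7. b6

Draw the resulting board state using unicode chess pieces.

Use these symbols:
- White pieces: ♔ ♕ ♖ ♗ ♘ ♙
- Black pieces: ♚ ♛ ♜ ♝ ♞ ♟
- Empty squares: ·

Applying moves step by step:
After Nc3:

♜ ♞ ♝ ♛ ♚ ♝ ♞ ♜
♟ ♟ ♟ ♟ ♟ ♟ ♟ ♟
· · · · · · · ·
· · · · · · · ·
· · · · · · · ·
· · ♘ · · · · ·
♙ ♙ ♙ ♙ ♙ ♙ ♙ ♙
♖ · ♗ ♕ ♔ ♗ ♘ ♖


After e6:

♜ ♞ ♝ ♛ ♚ ♝ ♞ ♜
♟ ♟ ♟ ♟ · ♟ ♟ ♟
· · · · ♟ · · ·
· · · · · · · ·
· · · · · · · ·
· · ♘ · · · · ·
♙ ♙ ♙ ♙ ♙ ♙ ♙ ♙
♖ · ♗ ♕ ♔ ♗ ♘ ♖


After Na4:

♜ ♞ ♝ ♛ ♚ ♝ ♞ ♜
♟ ♟ ♟ ♟ · ♟ ♟ ♟
· · · · ♟ · · ·
· · · · · · · ·
♘ · · · · · · ·
· · · · · · · ·
♙ ♙ ♙ ♙ ♙ ♙ ♙ ♙
♖ · ♗ ♕ ♔ ♗ ♘ ♖


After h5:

♜ ♞ ♝ ♛ ♚ ♝ ♞ ♜
♟ ♟ ♟ ♟ · ♟ ♟ ·
· · · · ♟ · · ·
· · · · · · · ♟
♘ · · · · · · ·
· · · · · · · ·
♙ ♙ ♙ ♙ ♙ ♙ ♙ ♙
♖ · ♗ ♕ ♔ ♗ ♘ ♖


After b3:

♜ ♞ ♝ ♛ ♚ ♝ ♞ ♜
♟ ♟ ♟ ♟ · ♟ ♟ ·
· · · · ♟ · · ·
· · · · · · · ♟
♘ · · · · · · ·
· ♙ · · · · · ·
♙ · ♙ ♙ ♙ ♙ ♙ ♙
♖ · ♗ ♕ ♔ ♗ ♘ ♖


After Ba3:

♜ ♞ ♝ ♛ ♚ · ♞ ♜
♟ ♟ ♟ ♟ · ♟ ♟ ·
· · · · ♟ · · ·
· · · · · · · ♟
♘ · · · · · · ·
♝ ♙ · · · · · ·
♙ · ♙ ♙ ♙ ♙ ♙ ♙
♖ · ♗ ♕ ♔ ♗ ♘ ♖


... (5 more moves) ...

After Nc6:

♜ · ♝ ♛ ♚ · · ♜
♟ ♟ ♟ ♟ · ♟ ♟ ·
♞ · ♞ · ♟ · · ·
· ♙ · · · · · ♟
♘ · · · · · · ·
♝ · ♙ · · · · ·
♙ · · ♙ ♙ ♙ ♙ ♙
♖ · ♗ ♕ ♔ ♗ ♘ ♖


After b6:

♜ · ♝ ♛ ♚ · · ♜
♟ ♟ ♟ ♟ · ♟ ♟ ·
♞ ♙ ♞ · ♟ · · ·
· · · · · · · ♟
♘ · · · · · · ·
♝ · ♙ · · · · ·
♙ · · ♙ ♙ ♙ ♙ ♙
♖ · ♗ ♕ ♔ ♗ ♘ ♖



  a b c d e f g h
  ─────────────────
8│♜ · ♝ ♛ ♚ · · ♜│8
7│♟ ♟ ♟ ♟ · ♟ ♟ ·│7
6│♞ ♙ ♞ · ♟ · · ·│6
5│· · · · · · · ♟│5
4│♘ · · · · · · ·│4
3│♝ · ♙ · · · · ·│3
2│♙ · · ♙ ♙ ♙ ♙ ♙│2
1│♖ · ♗ ♕ ♔ ♗ ♘ ♖│1
  ─────────────────
  a b c d e f g h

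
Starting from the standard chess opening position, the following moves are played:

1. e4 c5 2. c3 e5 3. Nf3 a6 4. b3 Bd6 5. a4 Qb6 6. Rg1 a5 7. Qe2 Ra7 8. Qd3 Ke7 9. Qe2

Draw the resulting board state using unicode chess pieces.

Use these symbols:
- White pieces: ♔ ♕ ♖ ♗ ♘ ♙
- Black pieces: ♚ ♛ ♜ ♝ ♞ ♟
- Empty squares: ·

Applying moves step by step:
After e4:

♜ ♞ ♝ ♛ ♚ ♝ ♞ ♜
♟ ♟ ♟ ♟ ♟ ♟ ♟ ♟
· · · · · · · ·
· · · · · · · ·
· · · · ♙ · · ·
· · · · · · · ·
♙ ♙ ♙ ♙ · ♙ ♙ ♙
♖ ♘ ♗ ♕ ♔ ♗ ♘ ♖


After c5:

♜ ♞ ♝ ♛ ♚ ♝ ♞ ♜
♟ ♟ · ♟ ♟ ♟ ♟ ♟
· · · · · · · ·
· · ♟ · · · · ·
· · · · ♙ · · ·
· · · · · · · ·
♙ ♙ ♙ ♙ · ♙ ♙ ♙
♖ ♘ ♗ ♕ ♔ ♗ ♘ ♖


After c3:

♜ ♞ ♝ ♛ ♚ ♝ ♞ ♜
♟ ♟ · ♟ ♟ ♟ ♟ ♟
· · · · · · · ·
· · ♟ · · · · ·
· · · · ♙ · · ·
· · ♙ · · · · ·
♙ ♙ · ♙ · ♙ ♙ ♙
♖ ♘ ♗ ♕ ♔ ♗ ♘ ♖


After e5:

♜ ♞ ♝ ♛ ♚ ♝ ♞ ♜
♟ ♟ · ♟ · ♟ ♟ ♟
· · · · · · · ·
· · ♟ · ♟ · · ·
· · · · ♙ · · ·
· · ♙ · · · · ·
♙ ♙ · ♙ · ♙ ♙ ♙
♖ ♘ ♗ ♕ ♔ ♗ ♘ ♖


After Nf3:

♜ ♞ ♝ ♛ ♚ ♝ ♞ ♜
♟ ♟ · ♟ · ♟ ♟ ♟
· · · · · · · ·
· · ♟ · ♟ · · ·
· · · · ♙ · · ·
· · ♙ · · ♘ · ·
♙ ♙ · ♙ · ♙ ♙ ♙
♖ ♘ ♗ ♕ ♔ ♗ · ♖


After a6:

♜ ♞ ♝ ♛ ♚ ♝ ♞ ♜
· ♟ · ♟ · ♟ ♟ ♟
♟ · · · · · · ·
· · ♟ · ♟ · · ·
· · · · ♙ · · ·
· · ♙ · · ♘ · ·
♙ ♙ · ♙ · ♙ ♙ ♙
♖ ♘ ♗ ♕ ♔ ♗ · ♖


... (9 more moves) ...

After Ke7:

· ♞ ♝ · · · ♞ ♜
♜ ♟ · ♟ ♚ ♟ ♟ ♟
· ♛ · ♝ · · · ·
♟ · ♟ · ♟ · · ·
♙ · · · ♙ · · ·
· ♙ ♙ ♕ · ♘ · ·
· · · ♙ · ♙ ♙ ♙
♖ ♘ ♗ · ♔ ♗ ♖ ·


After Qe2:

· ♞ ♝ · · · ♞ ♜
♜ ♟ · ♟ ♚ ♟ ♟ ♟
· ♛ · ♝ · · · ·
♟ · ♟ · ♟ · · ·
♙ · · · ♙ · · ·
· ♙ ♙ · · ♘ · ·
· · · ♙ ♕ ♙ ♙ ♙
♖ ♘ ♗ · ♔ ♗ ♖ ·



  a b c d e f g h
  ─────────────────
8│· ♞ ♝ · · · ♞ ♜│8
7│♜ ♟ · ♟ ♚ ♟ ♟ ♟│7
6│· ♛ · ♝ · · · ·│6
5│♟ · ♟ · ♟ · · ·│5
4│♙ · · · ♙ · · ·│4
3│· ♙ ♙ · · ♘ · ·│3
2│· · · ♙ ♕ ♙ ♙ ♙│2
1│♖ ♘ ♗ · ♔ ♗ ♖ ·│1
  ─────────────────
  a b c d e f g h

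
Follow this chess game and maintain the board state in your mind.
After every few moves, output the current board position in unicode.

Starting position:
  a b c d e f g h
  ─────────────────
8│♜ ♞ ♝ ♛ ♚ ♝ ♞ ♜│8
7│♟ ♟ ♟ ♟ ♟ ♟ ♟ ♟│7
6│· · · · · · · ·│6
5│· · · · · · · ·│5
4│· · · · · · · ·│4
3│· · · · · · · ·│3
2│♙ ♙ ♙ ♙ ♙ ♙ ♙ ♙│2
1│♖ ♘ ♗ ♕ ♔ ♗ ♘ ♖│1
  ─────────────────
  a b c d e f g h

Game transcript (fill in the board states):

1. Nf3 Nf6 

  a b c d e f g h
  ─────────────────
8│♜ ♞ ♝ ♛ ♚ ♝ · ♜│8
7│♟ ♟ ♟ ♟ ♟ ♟ ♟ ♟│7
6│· · · · · ♞ · ·│6
5│· · · · · · · ·│5
4│· · · · · · · ·│4
3│· · · · · ♘ · ·│3
2│♙ ♙ ♙ ♙ ♙ ♙ ♙ ♙│2
1│♖ ♘ ♗ ♕ ♔ ♗ · ♖│1
  ─────────────────
  a b c d e f g h

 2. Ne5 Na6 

  a b c d e f g h
  ─────────────────
8│♜ · ♝ ♛ ♚ ♝ · ♜│8
7│♟ ♟ ♟ ♟ ♟ ♟ ♟ ♟│7
6│♞ · · · · ♞ · ·│6
5│· · · · ♘ · · ·│5
4│· · · · · · · ·│4
3│· · · · · · · ·│3
2│♙ ♙ ♙ ♙ ♙ ♙ ♙ ♙│2
1│♖ ♘ ♗ ♕ ♔ ♗ · ♖│1
  ─────────────────
  a b c d e f g h

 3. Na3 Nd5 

  a b c d e f g h
  ─────────────────
8│♜ · ♝ ♛ ♚ ♝ · ♜│8
7│♟ ♟ ♟ ♟ ♟ ♟ ♟ ♟│7
6│♞ · · · · · · ·│6
5│· · · ♞ ♘ · · ·│5
4│· · · · · · · ·│4
3│♘ · · · · · · ·│3
2│♙ ♙ ♙ ♙ ♙ ♙ ♙ ♙│2
1│♖ · ♗ ♕ ♔ ♗ · ♖│1
  ─────────────────
  a b c d e f g h



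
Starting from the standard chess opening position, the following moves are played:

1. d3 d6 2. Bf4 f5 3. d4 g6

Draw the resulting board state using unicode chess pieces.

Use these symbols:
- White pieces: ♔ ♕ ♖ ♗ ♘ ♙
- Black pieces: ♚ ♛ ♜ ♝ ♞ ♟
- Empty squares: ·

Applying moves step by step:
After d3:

♜ ♞ ♝ ♛ ♚ ♝ ♞ ♜
♟ ♟ ♟ ♟ ♟ ♟ ♟ ♟
· · · · · · · ·
· · · · · · · ·
· · · · · · · ·
· · · ♙ · · · ·
♙ ♙ ♙ · ♙ ♙ ♙ ♙
♖ ♘ ♗ ♕ ♔ ♗ ♘ ♖


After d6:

♜ ♞ ♝ ♛ ♚ ♝ ♞ ♜
♟ ♟ ♟ · ♟ ♟ ♟ ♟
· · · ♟ · · · ·
· · · · · · · ·
· · · · · · · ·
· · · ♙ · · · ·
♙ ♙ ♙ · ♙ ♙ ♙ ♙
♖ ♘ ♗ ♕ ♔ ♗ ♘ ♖


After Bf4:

♜ ♞ ♝ ♛ ♚ ♝ ♞ ♜
♟ ♟ ♟ · ♟ ♟ ♟ ♟
· · · ♟ · · · ·
· · · · · · · ·
· · · · · ♗ · ·
· · · ♙ · · · ·
♙ ♙ ♙ · ♙ ♙ ♙ ♙
♖ ♘ · ♕ ♔ ♗ ♘ ♖


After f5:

♜ ♞ ♝ ♛ ♚ ♝ ♞ ♜
♟ ♟ ♟ · ♟ · ♟ ♟
· · · ♟ · · · ·
· · · · · ♟ · ·
· · · · · ♗ · ·
· · · ♙ · · · ·
♙ ♙ ♙ · ♙ ♙ ♙ ♙
♖ ♘ · ♕ ♔ ♗ ♘ ♖


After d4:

♜ ♞ ♝ ♛ ♚ ♝ ♞ ♜
♟ ♟ ♟ · ♟ · ♟ ♟
· · · ♟ · · · ·
· · · · · ♟ · ·
· · · ♙ · ♗ · ·
· · · · · · · ·
♙ ♙ ♙ · ♙ ♙ ♙ ♙
♖ ♘ · ♕ ♔ ♗ ♘ ♖


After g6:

♜ ♞ ♝ ♛ ♚ ♝ ♞ ♜
♟ ♟ ♟ · ♟ · · ♟
· · · ♟ · · ♟ ·
· · · · · ♟ · ·
· · · ♙ · ♗ · ·
· · · · · · · ·
♙ ♙ ♙ · ♙ ♙ ♙ ♙
♖ ♘ · ♕ ♔ ♗ ♘ ♖



  a b c d e f g h
  ─────────────────
8│♜ ♞ ♝ ♛ ♚ ♝ ♞ ♜│8
7│♟ ♟ ♟ · ♟ · · ♟│7
6│· · · ♟ · · ♟ ·│6
5│· · · · · ♟ · ·│5
4│· · · ♙ · ♗ · ·│4
3│· · · · · · · ·│3
2│♙ ♙ ♙ · ♙ ♙ ♙ ♙│2
1│♖ ♘ · ♕ ♔ ♗ ♘ ♖│1
  ─────────────────
  a b c d e f g h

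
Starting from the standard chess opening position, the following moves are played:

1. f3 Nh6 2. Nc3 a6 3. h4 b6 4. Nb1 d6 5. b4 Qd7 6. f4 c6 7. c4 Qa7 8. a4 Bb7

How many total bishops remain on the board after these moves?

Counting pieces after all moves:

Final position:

  a b c d e f g h
  ─────────────────
8│♜ ♞ · · ♚ ♝ · ♜│8
7│♛ ♝ · · ♟ ♟ ♟ ♟│7
6│♟ ♟ ♟ ♟ · · · ♞│6
5│· · · · · · · ·│5
4│♙ ♙ ♙ · · ♙ · ♙│4
3│· · · · · · · ·│3
2│· · · ♙ ♙ · ♙ ·│2
1│♖ ♘ ♗ ♕ ♔ ♗ ♘ ♖│1
  ─────────────────
  a b c d e f g h


4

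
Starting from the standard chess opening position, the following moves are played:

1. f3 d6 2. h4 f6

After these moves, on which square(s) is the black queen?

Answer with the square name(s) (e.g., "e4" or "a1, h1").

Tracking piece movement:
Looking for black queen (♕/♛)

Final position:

  a b c d e f g h
  ─────────────────
8│♜ ♞ ♝ ♛ ♚ ♝ ♞ ♜│8
7│♟ ♟ ♟ · ♟ · ♟ ♟│7
6│· · · ♟ · ♟ · ·│6
5│· · · · · · · ·│5
4│· · · · · · · ♙│4
3│· · · · · ♙ · ·│3
2│♙ ♙ ♙ ♙ ♙ · ♙ ·│2
1│♖ ♘ ♗ ♕ ♔ ♗ ♘ ♖│1
  ─────────────────
  a b c d e f g h


d8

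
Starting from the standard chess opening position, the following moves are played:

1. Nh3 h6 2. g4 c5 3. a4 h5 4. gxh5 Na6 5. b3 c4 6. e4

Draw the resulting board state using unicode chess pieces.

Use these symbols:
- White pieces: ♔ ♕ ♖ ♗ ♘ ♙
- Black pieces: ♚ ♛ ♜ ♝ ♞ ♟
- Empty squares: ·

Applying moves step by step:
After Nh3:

♜ ♞ ♝ ♛ ♚ ♝ ♞ ♜
♟ ♟ ♟ ♟ ♟ ♟ ♟ ♟
· · · · · · · ·
· · · · · · · ·
· · · · · · · ·
· · · · · · · ♘
♙ ♙ ♙ ♙ ♙ ♙ ♙ ♙
♖ ♘ ♗ ♕ ♔ ♗ · ♖


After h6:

♜ ♞ ♝ ♛ ♚ ♝ ♞ ♜
♟ ♟ ♟ ♟ ♟ ♟ ♟ ·
· · · · · · · ♟
· · · · · · · ·
· · · · · · · ·
· · · · · · · ♘
♙ ♙ ♙ ♙ ♙ ♙ ♙ ♙
♖ ♘ ♗ ♕ ♔ ♗ · ♖


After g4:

♜ ♞ ♝ ♛ ♚ ♝ ♞ ♜
♟ ♟ ♟ ♟ ♟ ♟ ♟ ·
· · · · · · · ♟
· · · · · · · ·
· · · · · · ♙ ·
· · · · · · · ♘
♙ ♙ ♙ ♙ ♙ ♙ · ♙
♖ ♘ ♗ ♕ ♔ ♗ · ♖


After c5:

♜ ♞ ♝ ♛ ♚ ♝ ♞ ♜
♟ ♟ · ♟ ♟ ♟ ♟ ·
· · · · · · · ♟
· · ♟ · · · · ·
· · · · · · ♙ ·
· · · · · · · ♘
♙ ♙ ♙ ♙ ♙ ♙ · ♙
♖ ♘ ♗ ♕ ♔ ♗ · ♖


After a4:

♜ ♞ ♝ ♛ ♚ ♝ ♞ ♜
♟ ♟ · ♟ ♟ ♟ ♟ ·
· · · · · · · ♟
· · ♟ · · · · ·
♙ · · · · · ♙ ·
· · · · · · · ♘
· ♙ ♙ ♙ ♙ ♙ · ♙
♖ ♘ ♗ ♕ ♔ ♗ · ♖


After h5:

♜ ♞ ♝ ♛ ♚ ♝ ♞ ♜
♟ ♟ · ♟ ♟ ♟ ♟ ·
· · · · · · · ·
· · ♟ · · · · ♟
♙ · · · · · ♙ ·
· · · · · · · ♘
· ♙ ♙ ♙ ♙ ♙ · ♙
♖ ♘ ♗ ♕ ♔ ♗ · ♖


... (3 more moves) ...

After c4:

♜ · ♝ ♛ ♚ ♝ ♞ ♜
♟ ♟ · ♟ ♟ ♟ ♟ ·
♞ · · · · · · ·
· · · · · · · ♙
♙ · ♟ · · · · ·
· ♙ · · · · · ♘
· · ♙ ♙ ♙ ♙ · ♙
♖ ♘ ♗ ♕ ♔ ♗ · ♖


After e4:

♜ · ♝ ♛ ♚ ♝ ♞ ♜
♟ ♟ · ♟ ♟ ♟ ♟ ·
♞ · · · · · · ·
· · · · · · · ♙
♙ · ♟ · ♙ · · ·
· ♙ · · · · · ♘
· · ♙ ♙ · ♙ · ♙
♖ ♘ ♗ ♕ ♔ ♗ · ♖



  a b c d e f g h
  ─────────────────
8│♜ · ♝ ♛ ♚ ♝ ♞ ♜│8
7│♟ ♟ · ♟ ♟ ♟ ♟ ·│7
6│♞ · · · · · · ·│6
5│· · · · · · · ♙│5
4│♙ · ♟ · ♙ · · ·│4
3│· ♙ · · · · · ♘│3
2│· · ♙ ♙ · ♙ · ♙│2
1│♖ ♘ ♗ ♕ ♔ ♗ · ♖│1
  ─────────────────
  a b c d e f g h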